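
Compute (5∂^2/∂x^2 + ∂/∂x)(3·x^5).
15 x^{3} \left(x + 20\right)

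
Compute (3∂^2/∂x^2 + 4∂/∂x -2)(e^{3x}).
37 e^{3 x}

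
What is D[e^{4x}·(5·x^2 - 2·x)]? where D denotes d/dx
2 \left(10 x^{2} + x - 1\right) e^{4 x}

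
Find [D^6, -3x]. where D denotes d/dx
-18D^{5}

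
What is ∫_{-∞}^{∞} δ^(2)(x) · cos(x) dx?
-1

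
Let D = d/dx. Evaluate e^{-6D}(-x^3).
- x^{3} + 18 x^{2} - 108 x + 216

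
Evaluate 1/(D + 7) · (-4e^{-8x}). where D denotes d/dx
4 e^{- 8 x}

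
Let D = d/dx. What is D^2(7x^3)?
42 x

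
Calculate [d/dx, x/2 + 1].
\frac{1}{2}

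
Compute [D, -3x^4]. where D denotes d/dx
- 12 x^{3}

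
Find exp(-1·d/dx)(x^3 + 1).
x \left(x^{2} - 3 x + 3\right)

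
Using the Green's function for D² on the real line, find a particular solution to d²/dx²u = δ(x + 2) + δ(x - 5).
\frac{|x + 2|}{2} + \frac{|x - 5|}{2}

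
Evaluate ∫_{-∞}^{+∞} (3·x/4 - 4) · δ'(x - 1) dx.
- \frac{3}{4}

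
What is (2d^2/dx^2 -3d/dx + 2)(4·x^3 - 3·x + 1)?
8 x^{3} - 36 x^{2} + 42 x + 11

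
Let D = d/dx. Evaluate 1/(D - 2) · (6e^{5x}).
2 e^{5 x}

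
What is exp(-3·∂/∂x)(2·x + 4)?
2 x - 2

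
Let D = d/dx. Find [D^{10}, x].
10D^{9}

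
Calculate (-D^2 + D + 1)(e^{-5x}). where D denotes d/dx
- 29 e^{- 5 x}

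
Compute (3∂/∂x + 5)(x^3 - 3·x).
5 x^{3} + 9 x^{2} - 15 x - 9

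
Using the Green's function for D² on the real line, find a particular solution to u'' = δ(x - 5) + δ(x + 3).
\frac{|x - 5|}{2} + \frac{|x + 3|}{2}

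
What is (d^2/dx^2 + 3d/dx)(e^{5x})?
40 e^{5 x}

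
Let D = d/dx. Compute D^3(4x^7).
840 x^{4}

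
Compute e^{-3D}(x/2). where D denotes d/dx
\frac{x}{2} - \frac{3}{2}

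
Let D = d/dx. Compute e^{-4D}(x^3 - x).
x^{3} - 12 x^{2} + 47 x - 60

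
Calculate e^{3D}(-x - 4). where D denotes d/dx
- x - 7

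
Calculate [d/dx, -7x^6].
- 42 x^{5}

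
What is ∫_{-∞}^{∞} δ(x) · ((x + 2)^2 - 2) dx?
2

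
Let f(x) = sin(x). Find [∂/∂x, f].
\cos{\left(x \right)}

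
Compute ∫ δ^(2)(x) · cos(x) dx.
-1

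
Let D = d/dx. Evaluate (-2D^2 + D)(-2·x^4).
8 x^{2} \left(6 - x\right)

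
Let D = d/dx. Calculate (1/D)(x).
\frac{x^{2}}{2}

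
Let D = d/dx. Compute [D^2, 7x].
14D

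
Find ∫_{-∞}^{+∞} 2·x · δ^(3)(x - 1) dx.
0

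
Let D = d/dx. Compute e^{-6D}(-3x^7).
- 3 x^{7} + 126 x^{6} - 2268 x^{5} + 22680 x^{4} - 136080 x^{3} + 489888 x^{2} - 979776 x + 839808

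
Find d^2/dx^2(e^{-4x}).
16 e^{- 4 x}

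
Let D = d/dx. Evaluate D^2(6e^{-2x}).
24 e^{- 2 x}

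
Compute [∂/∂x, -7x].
-7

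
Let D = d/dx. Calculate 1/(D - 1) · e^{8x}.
\frac{e^{8 x}}{7}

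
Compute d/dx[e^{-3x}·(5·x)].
5 \left(1 - 3 x\right) e^{- 3 x}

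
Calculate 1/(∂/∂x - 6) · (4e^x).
- \frac{4 e^{x}}{5}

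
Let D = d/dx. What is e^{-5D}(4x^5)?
4 x^{5} - 100 x^{4} + 1000 x^{3} - 5000 x^{2} + 12500 x - 12500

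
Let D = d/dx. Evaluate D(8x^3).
24 x^{2}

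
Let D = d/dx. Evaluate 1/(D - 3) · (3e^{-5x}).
- \frac{3 e^{- 5 x}}{8}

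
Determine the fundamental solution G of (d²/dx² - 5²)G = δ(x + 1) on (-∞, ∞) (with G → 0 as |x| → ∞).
-\frac{e^{-5|x + 1|}}{10}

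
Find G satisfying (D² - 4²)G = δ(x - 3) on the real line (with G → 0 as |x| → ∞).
-\frac{e^{-4|x - 3|}}{8}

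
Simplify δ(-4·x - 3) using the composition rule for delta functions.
\frac{\delta(x + 3/4)}{4}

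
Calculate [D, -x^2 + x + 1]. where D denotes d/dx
1 - 2 x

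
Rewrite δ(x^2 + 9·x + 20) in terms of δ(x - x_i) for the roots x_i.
\frac{\delta(x + 4) + \delta(x + 5)}{1}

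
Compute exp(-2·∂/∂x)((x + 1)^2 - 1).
x \left(x - 2\right)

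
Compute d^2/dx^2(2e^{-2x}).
8 e^{- 2 x}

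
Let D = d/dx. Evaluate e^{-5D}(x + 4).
x - 1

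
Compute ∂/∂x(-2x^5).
- 10 x^{4}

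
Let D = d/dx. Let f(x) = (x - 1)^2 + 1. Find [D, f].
2 x - 2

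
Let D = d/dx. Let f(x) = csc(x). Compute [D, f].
- \cot{\left(x \right)} \csc{\left(x \right)}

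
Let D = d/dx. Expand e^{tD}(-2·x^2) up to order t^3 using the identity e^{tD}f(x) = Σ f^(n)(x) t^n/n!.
- 2 t^{2} - 4 t x - 2 x^{2}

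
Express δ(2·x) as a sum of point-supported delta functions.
\frac{\delta(x)}{2}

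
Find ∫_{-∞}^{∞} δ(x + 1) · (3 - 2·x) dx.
5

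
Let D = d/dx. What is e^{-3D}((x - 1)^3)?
x^{3} - 12 x^{2} + 48 x - 64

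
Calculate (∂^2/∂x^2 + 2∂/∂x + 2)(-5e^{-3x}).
- 25 e^{- 3 x}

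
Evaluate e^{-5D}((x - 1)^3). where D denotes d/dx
x^{3} - 18 x^{2} + 108 x - 216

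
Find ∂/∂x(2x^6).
12 x^{5}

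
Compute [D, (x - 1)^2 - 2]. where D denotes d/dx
2 x - 2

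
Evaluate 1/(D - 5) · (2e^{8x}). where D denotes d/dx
\frac{2 e^{8 x}}{3}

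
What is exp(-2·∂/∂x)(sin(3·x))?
\sin{\left(3 x - 6 \right)}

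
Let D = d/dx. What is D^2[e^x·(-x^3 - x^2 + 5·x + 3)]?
\left(- x^{3} - 7 x^{2} - 5 x + 11\right) e^{x}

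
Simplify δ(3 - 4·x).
\frac{\delta(x - 3/4)}{4}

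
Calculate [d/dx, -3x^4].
- 12 x^{3}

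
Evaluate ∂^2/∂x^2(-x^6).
- 30 x^{4}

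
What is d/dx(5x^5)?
25 x^{4}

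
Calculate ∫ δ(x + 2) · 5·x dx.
-10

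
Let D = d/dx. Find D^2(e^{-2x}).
4 e^{- 2 x}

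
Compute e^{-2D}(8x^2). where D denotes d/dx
8 x^{2} - 32 x + 32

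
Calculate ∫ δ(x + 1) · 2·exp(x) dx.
\frac{2}{e}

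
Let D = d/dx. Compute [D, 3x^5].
15 x^{4}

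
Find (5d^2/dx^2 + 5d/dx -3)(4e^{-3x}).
108 e^{- 3 x}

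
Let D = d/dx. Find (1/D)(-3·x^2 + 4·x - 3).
- x^{3} + 2 x^{2} - 3 x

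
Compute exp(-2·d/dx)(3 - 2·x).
7 - 2 x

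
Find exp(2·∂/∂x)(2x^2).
2 x^{2} + 8 x + 8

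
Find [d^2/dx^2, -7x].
-14\frac{d}{dx}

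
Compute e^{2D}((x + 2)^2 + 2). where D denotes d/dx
x^{2} + 8 x + 18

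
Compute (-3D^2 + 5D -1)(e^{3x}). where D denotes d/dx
- 13 e^{3 x}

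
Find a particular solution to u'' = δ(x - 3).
\frac{|x - 3|}{2}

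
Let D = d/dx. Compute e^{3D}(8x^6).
8 x^{6} + 144 x^{5} + 1080 x^{4} + 4320 x^{3} + 9720 x^{2} + 11664 x + 5832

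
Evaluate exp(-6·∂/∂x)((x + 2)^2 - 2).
x^{2} - 8 x + 14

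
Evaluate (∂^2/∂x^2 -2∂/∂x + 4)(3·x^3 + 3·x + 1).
12 x^{3} - 18 x^{2} + 30 x - 2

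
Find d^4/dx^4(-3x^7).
- 2520 x^{3}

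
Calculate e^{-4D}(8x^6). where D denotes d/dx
8 x^{6} - 192 x^{5} + 1920 x^{4} - 10240 x^{3} + 30720 x^{2} - 49152 x + 32768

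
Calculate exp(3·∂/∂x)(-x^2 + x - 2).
- x^{2} - 5 x - 8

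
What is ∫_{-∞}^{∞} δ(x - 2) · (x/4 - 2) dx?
- \frac{3}{2}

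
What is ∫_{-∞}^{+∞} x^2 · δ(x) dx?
0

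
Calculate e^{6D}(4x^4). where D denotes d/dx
4 x^{4} + 96 x^{3} + 864 x^{2} + 3456 x + 5184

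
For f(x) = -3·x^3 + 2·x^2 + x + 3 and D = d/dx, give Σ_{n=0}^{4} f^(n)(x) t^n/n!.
- 3 t^{3} + t^{2} \left(2 - 9 x\right) + t \left(- 9 x^{2} + 4 x + 1\right) - 3 x^{3} + 2 x^{2} + x + 3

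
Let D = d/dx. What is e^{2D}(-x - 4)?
- x - 6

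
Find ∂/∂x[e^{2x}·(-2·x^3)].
x^{2} \left(- 4 x - 6\right) e^{2 x}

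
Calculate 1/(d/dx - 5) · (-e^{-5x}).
\frac{e^{- 5 x}}{10}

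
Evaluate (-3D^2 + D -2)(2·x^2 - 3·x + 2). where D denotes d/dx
- 4 x^{2} + 10 x - 19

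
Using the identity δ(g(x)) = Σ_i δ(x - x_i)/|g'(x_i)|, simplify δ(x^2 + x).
\frac{\delta(x + 1) + \delta(x)}{1}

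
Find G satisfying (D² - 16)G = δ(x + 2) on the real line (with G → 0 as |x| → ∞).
-\frac{e^{-4|x + 2|}}{8}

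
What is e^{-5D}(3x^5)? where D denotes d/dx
3 x^{5} - 75 x^{4} + 750 x^{3} - 3750 x^{2} + 9375 x - 9375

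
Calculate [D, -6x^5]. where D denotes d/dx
- 30 x^{4}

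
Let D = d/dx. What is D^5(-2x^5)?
-240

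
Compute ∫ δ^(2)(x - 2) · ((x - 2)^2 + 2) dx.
2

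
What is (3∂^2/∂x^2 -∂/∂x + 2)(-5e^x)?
- 20 e^{x}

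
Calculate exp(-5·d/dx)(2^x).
2^{x - 5}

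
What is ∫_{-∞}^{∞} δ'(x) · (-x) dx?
1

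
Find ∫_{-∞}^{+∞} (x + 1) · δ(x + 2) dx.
-1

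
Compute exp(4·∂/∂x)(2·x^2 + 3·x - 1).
2 x^{2} + 19 x + 43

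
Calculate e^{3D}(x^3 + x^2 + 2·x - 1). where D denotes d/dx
x^{3} + 10 x^{2} + 35 x + 41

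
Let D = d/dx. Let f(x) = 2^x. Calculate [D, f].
2^{x} \log{\left(2 \right)}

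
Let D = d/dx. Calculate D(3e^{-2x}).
- 6 e^{- 2 x}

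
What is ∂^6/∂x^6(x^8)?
20160 x^{2}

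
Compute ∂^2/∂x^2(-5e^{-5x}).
- 125 e^{- 5 x}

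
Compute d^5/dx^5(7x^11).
388080 x^{6}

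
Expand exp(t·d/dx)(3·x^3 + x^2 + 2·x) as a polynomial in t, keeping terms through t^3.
3 t^{3} + t^{2} \left(9 x + 1\right) + t \left(9 x^{2} + 2 x + 2\right) + 3 x^{3} + x^{2} + 2 x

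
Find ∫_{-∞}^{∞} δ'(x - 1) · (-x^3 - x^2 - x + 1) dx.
6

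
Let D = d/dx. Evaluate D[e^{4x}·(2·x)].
\left(8 x + 2\right) e^{4 x}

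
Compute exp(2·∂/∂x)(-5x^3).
- 5 x^{3} - 30 x^{2} - 60 x - 40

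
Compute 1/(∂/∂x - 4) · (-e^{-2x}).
\frac{e^{- 2 x}}{6}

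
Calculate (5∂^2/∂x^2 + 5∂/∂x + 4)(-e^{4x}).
- 104 e^{4 x}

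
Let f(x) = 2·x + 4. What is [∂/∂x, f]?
2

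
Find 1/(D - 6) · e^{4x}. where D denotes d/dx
- \frac{e^{4 x}}{2}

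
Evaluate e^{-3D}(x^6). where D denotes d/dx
x^{6} - 18 x^{5} + 135 x^{4} - 540 x^{3} + 1215 x^{2} - 1458 x + 729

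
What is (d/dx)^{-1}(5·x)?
\frac{5 x^{2}}{2}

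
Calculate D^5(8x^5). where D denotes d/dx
960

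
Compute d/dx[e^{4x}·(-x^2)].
2 x \left(- 2 x - 1\right) e^{4 x}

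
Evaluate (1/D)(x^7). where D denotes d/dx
\frac{x^{8}}{8}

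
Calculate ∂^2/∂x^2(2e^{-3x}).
18 e^{- 3 x}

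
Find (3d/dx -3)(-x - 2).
3 x + 3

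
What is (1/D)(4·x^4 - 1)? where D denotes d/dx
\frac{4 x^{5}}{5} - x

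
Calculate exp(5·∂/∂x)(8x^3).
8 x^{3} + 120 x^{2} + 600 x + 1000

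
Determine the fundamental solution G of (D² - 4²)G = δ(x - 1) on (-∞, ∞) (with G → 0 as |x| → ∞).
-\frac{e^{-4|x - 1|}}{8}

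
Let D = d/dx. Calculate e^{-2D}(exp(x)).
e^{x - 2}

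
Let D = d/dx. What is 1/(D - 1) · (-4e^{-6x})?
\frac{4 e^{- 6 x}}{7}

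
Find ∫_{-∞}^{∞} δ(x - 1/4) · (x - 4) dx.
- \frac{15}{4}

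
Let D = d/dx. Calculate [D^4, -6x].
-24D^{3}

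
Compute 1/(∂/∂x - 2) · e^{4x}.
\frac{e^{4 x}}{2}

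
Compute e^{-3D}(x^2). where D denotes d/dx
x^{2} - 6 x + 9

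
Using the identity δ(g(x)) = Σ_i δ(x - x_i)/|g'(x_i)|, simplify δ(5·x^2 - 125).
\frac{\delta(x - 5) + \delta(x + 5)}{50}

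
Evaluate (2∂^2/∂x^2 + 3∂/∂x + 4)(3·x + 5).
12 x + 29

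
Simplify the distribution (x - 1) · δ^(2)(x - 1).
-2\delta'(x - 1)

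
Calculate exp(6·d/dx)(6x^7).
6 x^{7} + 252 x^{6} + 4536 x^{5} + 45360 x^{4} + 272160 x^{3} + 979776 x^{2} + 1959552 x + 1679616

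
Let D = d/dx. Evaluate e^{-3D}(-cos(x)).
- \cos{\left(x - 3 \right)}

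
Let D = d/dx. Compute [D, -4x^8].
- 32 x^{7}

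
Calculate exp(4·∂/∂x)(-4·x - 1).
- 4 x - 17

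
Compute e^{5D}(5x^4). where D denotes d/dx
5 x^{4} + 100 x^{3} + 750 x^{2} + 2500 x + 3125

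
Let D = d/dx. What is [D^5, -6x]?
-30D^{4}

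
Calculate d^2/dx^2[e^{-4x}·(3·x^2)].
6 \left(8 x^{2} - 8 x + 1\right) e^{- 4 x}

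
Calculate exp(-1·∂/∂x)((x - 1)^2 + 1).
x^{2} - 4 x + 5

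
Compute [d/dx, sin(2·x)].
2 \cos{\left(2 x \right)}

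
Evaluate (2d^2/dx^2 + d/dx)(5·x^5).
25 x^{3} \left(x + 8\right)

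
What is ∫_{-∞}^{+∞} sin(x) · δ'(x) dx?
-1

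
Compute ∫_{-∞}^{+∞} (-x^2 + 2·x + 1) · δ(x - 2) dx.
1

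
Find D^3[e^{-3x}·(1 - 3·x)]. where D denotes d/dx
27 \left(3 x - 4\right) e^{- 3 x}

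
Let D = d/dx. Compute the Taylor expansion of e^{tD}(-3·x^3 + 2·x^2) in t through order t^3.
- 3 t^{3} - t^{2} \left(9 x - 2\right) - t x \left(9 x - 4\right) - 3 x^{3} + 2 x^{2}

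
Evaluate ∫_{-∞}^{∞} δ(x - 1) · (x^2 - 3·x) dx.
-2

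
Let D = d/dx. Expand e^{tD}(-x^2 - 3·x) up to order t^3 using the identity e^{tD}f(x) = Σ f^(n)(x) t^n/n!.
- t^{2} - t \left(2 x + 3\right) - x^{2} - 3 x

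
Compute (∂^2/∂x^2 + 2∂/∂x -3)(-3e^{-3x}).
0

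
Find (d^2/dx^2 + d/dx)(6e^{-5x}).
120 e^{- 5 x}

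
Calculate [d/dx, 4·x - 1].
4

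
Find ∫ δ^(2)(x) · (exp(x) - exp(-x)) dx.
0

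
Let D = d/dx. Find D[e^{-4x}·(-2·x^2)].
4 x \left(2 x - 1\right) e^{- 4 x}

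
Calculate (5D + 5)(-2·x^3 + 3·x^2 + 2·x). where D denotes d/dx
- 10 x^{3} - 15 x^{2} + 40 x + 10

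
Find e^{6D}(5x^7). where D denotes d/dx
5 x^{7} + 210 x^{6} + 3780 x^{5} + 37800 x^{4} + 226800 x^{3} + 816480 x^{2} + 1632960 x + 1399680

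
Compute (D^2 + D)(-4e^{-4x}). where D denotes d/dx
- 48 e^{- 4 x}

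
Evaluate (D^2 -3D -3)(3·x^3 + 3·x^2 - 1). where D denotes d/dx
- 9 x^{3} - 36 x^{2} + 9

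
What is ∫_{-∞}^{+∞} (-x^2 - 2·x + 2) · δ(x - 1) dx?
-1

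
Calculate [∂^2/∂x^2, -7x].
-14\frac{d}{dx}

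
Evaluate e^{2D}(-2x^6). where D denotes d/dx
- 2 x^{6} - 24 x^{5} - 120 x^{4} - 320 x^{3} - 480 x^{2} - 384 x - 128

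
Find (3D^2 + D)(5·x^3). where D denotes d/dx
15 x \left(x + 6\right)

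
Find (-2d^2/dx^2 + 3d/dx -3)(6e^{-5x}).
- 408 e^{- 5 x}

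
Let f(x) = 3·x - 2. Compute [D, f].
3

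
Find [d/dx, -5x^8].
- 40 x^{7}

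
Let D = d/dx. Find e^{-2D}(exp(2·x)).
e^{2 x - 4}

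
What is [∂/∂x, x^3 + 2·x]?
3 x^{2} + 2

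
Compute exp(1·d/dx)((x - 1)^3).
x^{3}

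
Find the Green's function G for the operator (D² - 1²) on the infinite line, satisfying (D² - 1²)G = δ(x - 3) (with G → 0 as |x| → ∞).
-\frac{e^{-|x - 3|}}{2}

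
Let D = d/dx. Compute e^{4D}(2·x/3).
\frac{2 x}{3} + \frac{8}{3}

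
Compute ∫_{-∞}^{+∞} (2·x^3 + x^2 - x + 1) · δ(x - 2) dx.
19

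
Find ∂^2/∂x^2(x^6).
30 x^{4}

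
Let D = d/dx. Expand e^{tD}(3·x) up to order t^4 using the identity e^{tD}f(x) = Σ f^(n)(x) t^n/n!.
3 t + 3 x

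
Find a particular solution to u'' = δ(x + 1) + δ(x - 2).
\frac{|x + 1|}{2} + \frac{|x - 2|}{2}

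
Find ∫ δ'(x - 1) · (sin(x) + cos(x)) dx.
- \cos{\left(1 \right)} + \sin{\left(1 \right)}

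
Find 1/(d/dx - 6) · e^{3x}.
- \frac{e^{3 x}}{3}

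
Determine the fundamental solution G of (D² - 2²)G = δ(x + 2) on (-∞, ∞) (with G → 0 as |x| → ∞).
-\frac{e^{-2|x + 2|}}{4}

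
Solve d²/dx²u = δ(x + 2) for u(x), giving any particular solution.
\frac{|x + 2|}{2}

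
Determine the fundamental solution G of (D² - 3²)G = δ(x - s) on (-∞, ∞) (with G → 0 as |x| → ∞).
-\frac{e^{-3|x-s|}}{6}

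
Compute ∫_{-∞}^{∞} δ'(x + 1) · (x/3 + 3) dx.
- \frac{1}{3}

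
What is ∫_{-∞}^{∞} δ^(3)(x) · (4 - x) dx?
0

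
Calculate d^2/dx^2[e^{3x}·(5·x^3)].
15 x \left(3 x^{2} + 6 x + 2\right) e^{3 x}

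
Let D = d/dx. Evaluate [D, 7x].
7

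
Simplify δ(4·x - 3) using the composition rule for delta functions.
\frac{\delta(x - 3/4)}{4}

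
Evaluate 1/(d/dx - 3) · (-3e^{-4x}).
\frac{3 e^{- 4 x}}{7}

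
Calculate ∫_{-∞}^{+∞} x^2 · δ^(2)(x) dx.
2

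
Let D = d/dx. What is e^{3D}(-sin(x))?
- \sin{\left(x + 3 \right)}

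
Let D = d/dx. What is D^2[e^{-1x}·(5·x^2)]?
5 \left(x^{2} - 4 x + 2\right) e^{- x}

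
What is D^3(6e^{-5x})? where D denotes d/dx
- 750 e^{- 5 x}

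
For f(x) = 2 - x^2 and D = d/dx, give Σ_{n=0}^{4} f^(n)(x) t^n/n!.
- t^{2} - 2 t x - x^{2} + 2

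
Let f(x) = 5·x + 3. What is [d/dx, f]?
5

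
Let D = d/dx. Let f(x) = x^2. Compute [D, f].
2 x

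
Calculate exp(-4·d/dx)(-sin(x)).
- \sin{\left(x - 4 \right)}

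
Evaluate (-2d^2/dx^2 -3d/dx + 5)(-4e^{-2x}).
- 12 e^{- 2 x}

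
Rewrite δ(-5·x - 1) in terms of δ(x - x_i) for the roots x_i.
\frac{\delta(x + 1/5)}{5}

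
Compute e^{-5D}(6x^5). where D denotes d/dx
6 x^{5} - 150 x^{4} + 1500 x^{3} - 7500 x^{2} + 18750 x - 18750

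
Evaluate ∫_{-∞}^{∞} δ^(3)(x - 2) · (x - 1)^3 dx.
-6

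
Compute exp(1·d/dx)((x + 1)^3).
x^{3} + 6 x^{2} + 12 x + 8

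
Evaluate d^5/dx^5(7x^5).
840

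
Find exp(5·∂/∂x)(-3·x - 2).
- 3 x - 17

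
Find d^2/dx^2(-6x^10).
- 540 x^{8}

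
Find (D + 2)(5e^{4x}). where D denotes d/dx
30 e^{4 x}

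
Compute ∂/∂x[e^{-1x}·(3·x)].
3 \left(1 - x\right) e^{- x}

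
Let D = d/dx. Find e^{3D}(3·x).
3 x + 9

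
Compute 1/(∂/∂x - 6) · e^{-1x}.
- \frac{e^{- x}}{7}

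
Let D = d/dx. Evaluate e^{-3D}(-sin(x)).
- \sin{\left(x - 3 \right)}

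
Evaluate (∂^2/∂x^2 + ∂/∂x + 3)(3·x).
9 x + 3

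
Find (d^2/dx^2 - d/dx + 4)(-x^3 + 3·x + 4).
- 4 x^{3} + 3 x^{2} + 6 x + 13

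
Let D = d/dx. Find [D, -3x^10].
- 30 x^{9}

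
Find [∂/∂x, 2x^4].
8 x^{3}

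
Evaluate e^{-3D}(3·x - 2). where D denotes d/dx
3 x - 11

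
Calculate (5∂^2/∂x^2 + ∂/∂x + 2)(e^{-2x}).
20 e^{- 2 x}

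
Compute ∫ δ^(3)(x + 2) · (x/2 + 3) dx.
0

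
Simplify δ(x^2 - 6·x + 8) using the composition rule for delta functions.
\frac{\delta(x - 4) + \delta(x - 2)}{2}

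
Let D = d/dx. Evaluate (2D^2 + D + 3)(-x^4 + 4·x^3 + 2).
- 3 x^{4} + 8 x^{3} - 12 x^{2} + 48 x + 6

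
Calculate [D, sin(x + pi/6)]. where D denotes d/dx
\cos{\left(x + \frac{\pi}{6} \right)}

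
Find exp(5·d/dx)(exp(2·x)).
e^{2 x + 10}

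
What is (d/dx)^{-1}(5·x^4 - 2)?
x^{5} - 2 x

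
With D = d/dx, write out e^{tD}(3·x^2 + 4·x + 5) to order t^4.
3 t^{2} + 2 t \left(3 x + 2\right) + 3 x^{2} + 4 x + 5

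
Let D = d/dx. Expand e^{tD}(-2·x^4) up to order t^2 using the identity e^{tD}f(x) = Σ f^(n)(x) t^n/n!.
2 x^{2} \left(- 6 t^{2} - 4 t x - x^{2}\right)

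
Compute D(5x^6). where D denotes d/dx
30 x^{5}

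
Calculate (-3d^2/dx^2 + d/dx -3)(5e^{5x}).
- 365 e^{5 x}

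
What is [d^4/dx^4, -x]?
-4\frac{d^{3}}{dx^{3}}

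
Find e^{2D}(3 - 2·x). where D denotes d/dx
- 2 x - 1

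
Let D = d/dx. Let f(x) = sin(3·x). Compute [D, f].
3 \cos{\left(3 x \right)}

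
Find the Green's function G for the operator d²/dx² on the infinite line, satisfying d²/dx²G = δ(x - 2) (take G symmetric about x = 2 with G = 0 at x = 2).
\frac{|x - 2|}{2}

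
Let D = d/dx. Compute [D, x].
1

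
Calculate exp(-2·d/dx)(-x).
2 - x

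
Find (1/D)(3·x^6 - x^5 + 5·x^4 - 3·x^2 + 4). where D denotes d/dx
\frac{3 x^{7}}{7} - \frac{x^{6}}{6} + x^{5} - x^{3} + 4 x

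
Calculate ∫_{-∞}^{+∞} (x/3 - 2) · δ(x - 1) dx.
- \frac{5}{3}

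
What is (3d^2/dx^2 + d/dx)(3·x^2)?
6 x + 18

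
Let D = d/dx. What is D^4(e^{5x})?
625 e^{5 x}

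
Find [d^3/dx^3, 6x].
18\frac{d^{2}}{dx^{2}}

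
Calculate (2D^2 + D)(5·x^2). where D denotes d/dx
10 x + 20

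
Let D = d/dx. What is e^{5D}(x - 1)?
x + 4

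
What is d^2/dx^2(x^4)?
12 x^{2}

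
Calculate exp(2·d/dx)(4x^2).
4 x^{2} + 16 x + 16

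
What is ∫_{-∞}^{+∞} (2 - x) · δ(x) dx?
2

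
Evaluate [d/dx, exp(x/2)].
\frac{e^{\frac{x}{2}}}{2}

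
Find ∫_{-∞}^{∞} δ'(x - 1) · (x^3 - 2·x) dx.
-1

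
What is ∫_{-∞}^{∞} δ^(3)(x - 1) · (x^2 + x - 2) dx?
0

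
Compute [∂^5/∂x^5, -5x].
-25\frac{d^{4}}{dx^{4}}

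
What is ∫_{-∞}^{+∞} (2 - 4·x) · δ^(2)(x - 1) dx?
0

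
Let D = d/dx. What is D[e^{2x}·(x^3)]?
x^{2} \left(2 x + 3\right) e^{2 x}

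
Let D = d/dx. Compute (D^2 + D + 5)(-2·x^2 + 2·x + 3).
- 10 x^{2} + 6 x + 13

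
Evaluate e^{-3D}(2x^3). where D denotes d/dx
2 x^{3} - 18 x^{2} + 54 x - 54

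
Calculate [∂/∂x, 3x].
3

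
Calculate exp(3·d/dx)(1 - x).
- x - 2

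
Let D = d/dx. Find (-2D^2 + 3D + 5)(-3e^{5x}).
90 e^{5 x}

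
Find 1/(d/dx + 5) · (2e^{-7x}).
- e^{- 7 x}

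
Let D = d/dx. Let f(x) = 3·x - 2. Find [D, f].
3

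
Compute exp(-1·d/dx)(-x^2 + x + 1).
- x^{2} + 3 x - 1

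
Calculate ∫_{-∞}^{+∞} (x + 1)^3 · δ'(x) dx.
-3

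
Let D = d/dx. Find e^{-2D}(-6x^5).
- 6 x^{5} + 60 x^{4} - 240 x^{3} + 480 x^{2} - 480 x + 192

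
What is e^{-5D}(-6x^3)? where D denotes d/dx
- 6 x^{3} + 90 x^{2} - 450 x + 750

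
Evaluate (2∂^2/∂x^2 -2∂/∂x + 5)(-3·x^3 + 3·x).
- 15 x^{3} + 18 x^{2} - 21 x - 6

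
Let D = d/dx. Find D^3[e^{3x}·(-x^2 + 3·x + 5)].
\left(- 27 x^{2} + 27 x + 198\right) e^{3 x}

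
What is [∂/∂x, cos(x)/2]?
- \frac{\sin{\left(x \right)}}{2}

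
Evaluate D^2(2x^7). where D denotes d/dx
84 x^{5}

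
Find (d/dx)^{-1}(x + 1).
\frac{x^{2}}{2} + x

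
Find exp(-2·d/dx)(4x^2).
4 x^{2} - 16 x + 16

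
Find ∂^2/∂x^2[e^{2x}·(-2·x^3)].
- 4 x \left(2 x^{2} + 6 x + 3\right) e^{2 x}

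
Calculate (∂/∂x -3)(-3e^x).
6 e^{x}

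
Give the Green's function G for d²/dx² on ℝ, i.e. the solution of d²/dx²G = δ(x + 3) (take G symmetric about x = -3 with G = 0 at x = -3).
\frac{|x + 3|}{2}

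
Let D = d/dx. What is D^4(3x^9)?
9072 x^{5}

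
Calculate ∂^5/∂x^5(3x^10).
90720 x^{5}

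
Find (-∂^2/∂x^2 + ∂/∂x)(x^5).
5 x^{3} \left(x - 4\right)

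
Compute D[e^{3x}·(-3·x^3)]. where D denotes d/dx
9 x^{2} \left(- x - 1\right) e^{3 x}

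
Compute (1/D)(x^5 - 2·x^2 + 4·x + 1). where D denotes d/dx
\frac{x^{6}}{6} - \frac{2 x^{3}}{3} + 2 x^{2} + x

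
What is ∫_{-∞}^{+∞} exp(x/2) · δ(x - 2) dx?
e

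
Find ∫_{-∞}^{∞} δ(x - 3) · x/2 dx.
\frac{3}{2}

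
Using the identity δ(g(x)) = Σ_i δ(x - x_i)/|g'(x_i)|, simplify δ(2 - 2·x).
\frac{\delta(x - 1)}{2}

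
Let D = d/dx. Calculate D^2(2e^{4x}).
32 e^{4 x}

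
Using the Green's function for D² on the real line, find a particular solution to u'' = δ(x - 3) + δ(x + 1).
\frac{|x - 3|}{2} + \frac{|x + 1|}{2}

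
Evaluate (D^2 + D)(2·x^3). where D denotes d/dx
6 x \left(x + 2\right)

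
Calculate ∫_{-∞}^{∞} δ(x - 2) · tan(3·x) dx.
\tan{\left(6 \right)}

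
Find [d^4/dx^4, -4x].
-16\frac{d^{3}}{dx^{3}}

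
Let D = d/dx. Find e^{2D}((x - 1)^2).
x^{2} + 2 x + 1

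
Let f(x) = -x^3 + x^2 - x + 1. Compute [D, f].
- 3 x^{2} + 2 x - 1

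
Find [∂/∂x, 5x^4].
20 x^{3}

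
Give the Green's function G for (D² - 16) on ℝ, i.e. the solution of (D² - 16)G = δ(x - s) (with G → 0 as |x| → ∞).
-\frac{e^{-4|x-s|}}{8}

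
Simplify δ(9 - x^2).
\frac{\delta(x - 3) + \delta(x + 3)}{6}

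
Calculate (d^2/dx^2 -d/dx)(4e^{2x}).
8 e^{2 x}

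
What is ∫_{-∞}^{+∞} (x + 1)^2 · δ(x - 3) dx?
16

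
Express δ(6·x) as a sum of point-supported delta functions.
\frac{\delta(x)}{6}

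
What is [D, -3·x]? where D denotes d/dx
-3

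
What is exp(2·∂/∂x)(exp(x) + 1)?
e^{x + 2} + 1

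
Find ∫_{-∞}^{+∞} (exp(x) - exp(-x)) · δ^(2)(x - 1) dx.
2 \sinh{\left(1 \right)}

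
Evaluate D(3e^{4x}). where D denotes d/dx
12 e^{4 x}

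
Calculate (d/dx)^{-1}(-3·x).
- \frac{3 x^{2}}{2}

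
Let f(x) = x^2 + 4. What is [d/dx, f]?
2 x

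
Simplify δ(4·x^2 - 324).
\frac{\delta(x - 9) + \delta(x + 9)}{72}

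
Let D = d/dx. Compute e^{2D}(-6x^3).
- 6 x^{3} - 36 x^{2} - 72 x - 48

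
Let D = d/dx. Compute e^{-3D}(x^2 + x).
x^{2} - 5 x + 6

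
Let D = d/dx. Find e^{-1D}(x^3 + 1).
x \left(x^{2} - 3 x + 3\right)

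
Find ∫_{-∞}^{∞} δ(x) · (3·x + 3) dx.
3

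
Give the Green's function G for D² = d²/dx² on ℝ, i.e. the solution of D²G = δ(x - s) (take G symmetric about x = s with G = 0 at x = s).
\frac{|x - s|}{2}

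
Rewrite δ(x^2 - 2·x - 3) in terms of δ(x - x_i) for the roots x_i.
\frac{\delta(x - 3) + \delta(x + 1)}{4}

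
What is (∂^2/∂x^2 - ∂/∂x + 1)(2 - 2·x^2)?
- 2 x^{2} + 4 x - 2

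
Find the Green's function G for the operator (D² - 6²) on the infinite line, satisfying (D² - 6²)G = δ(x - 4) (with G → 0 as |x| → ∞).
-\frac{e^{-6|x - 4|}}{12}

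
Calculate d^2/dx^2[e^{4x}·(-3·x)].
\left(- 48 x - 24\right) e^{4 x}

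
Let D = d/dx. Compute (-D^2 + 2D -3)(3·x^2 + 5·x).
- 9 x^{2} - 3 x + 4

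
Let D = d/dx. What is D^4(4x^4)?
96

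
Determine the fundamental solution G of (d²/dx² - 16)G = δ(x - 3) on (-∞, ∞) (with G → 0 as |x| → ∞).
-\frac{e^{-4|x - 3|}}{8}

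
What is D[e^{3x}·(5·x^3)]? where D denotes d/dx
15 x^{2} \left(x + 1\right) e^{3 x}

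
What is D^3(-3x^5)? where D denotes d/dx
- 180 x^{2}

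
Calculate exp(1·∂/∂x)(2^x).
2^{x + 1}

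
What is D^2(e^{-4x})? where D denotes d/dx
16 e^{- 4 x}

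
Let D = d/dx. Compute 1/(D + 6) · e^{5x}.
\frac{e^{5 x}}{11}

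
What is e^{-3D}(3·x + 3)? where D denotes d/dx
3 x - 6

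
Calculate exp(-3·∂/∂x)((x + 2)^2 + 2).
x^{2} - 2 x + 3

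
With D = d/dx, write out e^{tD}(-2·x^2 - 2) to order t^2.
- 2 t^{2} - 4 t x - 2 x^{2} - 2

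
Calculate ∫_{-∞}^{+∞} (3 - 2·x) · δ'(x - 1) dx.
2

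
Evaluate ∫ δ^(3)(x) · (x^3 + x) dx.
-6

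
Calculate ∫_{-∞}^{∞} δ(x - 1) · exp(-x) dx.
e^{-1}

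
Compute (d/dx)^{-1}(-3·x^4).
- \frac{3 x^{5}}{5}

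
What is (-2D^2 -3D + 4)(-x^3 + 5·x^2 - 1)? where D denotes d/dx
- 4 x^{3} + 29 x^{2} - 18 x - 24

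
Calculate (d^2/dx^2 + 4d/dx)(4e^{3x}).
84 e^{3 x}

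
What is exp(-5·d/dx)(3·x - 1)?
3 x - 16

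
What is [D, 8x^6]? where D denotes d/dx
48 x^{5}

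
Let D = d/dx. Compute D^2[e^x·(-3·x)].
3 \left(- x - 2\right) e^{x}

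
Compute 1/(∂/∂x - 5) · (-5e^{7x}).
- \frac{5 e^{7 x}}{2}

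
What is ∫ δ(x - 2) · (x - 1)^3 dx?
1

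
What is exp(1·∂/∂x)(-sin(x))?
- \sin{\left(x + 1 \right)}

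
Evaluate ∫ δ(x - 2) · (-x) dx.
-2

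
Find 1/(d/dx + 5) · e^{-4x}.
e^{- 4 x}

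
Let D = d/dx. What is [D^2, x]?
2D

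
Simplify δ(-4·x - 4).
\frac{\delta(x + 1)}{4}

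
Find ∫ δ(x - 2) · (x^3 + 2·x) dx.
12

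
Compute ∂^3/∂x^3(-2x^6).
- 240 x^{3}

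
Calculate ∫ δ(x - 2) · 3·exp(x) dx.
3 e^{2}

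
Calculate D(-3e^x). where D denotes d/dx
- 3 e^{x}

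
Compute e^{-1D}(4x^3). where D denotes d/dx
4 x^{3} - 12 x^{2} + 12 x - 4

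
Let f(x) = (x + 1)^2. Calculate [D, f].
2 x + 2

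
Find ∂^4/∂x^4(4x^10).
20160 x^{6}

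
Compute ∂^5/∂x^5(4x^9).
60480 x^{4}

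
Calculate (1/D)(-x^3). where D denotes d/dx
- \frac{x^{4}}{4}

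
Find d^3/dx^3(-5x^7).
- 1050 x^{4}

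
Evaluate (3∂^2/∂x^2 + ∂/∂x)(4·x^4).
16 x^{2} \left(x + 9\right)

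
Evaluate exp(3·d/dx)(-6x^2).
- 6 x^{2} - 36 x - 54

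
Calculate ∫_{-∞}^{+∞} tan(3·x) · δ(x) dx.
0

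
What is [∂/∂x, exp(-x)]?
- e^{- x}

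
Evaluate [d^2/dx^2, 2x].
4\frac{d}{dx}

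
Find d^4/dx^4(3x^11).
23760 x^{7}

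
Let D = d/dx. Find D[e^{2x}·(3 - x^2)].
2 \left(- x^{2} - x + 3\right) e^{2 x}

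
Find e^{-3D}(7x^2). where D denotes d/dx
7 x^{2} - 42 x + 63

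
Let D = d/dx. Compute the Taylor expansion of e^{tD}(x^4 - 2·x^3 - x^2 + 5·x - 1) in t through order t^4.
t^{4} + t^{3} \left(4 x - 2\right) + t^{2} \left(6 x^{2} - 6 x - 1\right) + t \left(4 x^{3} - 6 x^{2} - 2 x + 5\right) + x^{4} - 2 x^{3} - x^{2} + 5 x - 1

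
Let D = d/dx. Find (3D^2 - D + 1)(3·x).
3 x - 3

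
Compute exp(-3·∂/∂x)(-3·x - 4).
5 - 3 x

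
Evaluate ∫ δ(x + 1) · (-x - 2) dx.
-1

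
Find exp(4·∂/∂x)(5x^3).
5 x^{3} + 60 x^{2} + 240 x + 320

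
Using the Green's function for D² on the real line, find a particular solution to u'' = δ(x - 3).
\frac{|x - 3|}{2}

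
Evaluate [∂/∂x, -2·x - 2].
-2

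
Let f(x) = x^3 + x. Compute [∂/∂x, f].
3 x^{2} + 1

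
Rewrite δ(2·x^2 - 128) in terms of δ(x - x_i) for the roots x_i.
\frac{\delta(x - 8) + \delta(x + 8)}{32}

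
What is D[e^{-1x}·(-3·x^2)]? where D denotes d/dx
3 x \left(x - 2\right) e^{- x}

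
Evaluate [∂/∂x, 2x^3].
6 x^{2}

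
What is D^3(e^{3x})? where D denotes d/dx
27 e^{3 x}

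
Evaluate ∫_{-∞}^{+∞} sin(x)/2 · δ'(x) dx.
- \frac{1}{2}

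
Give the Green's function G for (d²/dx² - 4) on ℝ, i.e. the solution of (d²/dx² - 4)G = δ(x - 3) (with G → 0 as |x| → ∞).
-\frac{e^{-2|x - 3|}}{4}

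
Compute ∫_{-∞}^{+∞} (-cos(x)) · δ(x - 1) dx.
- \cos{\left(1 \right)}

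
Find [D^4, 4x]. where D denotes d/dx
16D^{3}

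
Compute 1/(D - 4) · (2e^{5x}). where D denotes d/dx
2 e^{5 x}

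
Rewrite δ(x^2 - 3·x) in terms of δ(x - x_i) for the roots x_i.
\frac{\delta(x - 3) + \delta(x)}{3}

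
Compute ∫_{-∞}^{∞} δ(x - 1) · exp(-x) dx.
e^{-1}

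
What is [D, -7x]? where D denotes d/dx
-7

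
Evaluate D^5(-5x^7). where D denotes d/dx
- 12600 x^{2}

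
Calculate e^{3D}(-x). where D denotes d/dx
- x - 3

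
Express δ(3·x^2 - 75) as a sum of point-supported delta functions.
\frac{\delta(x - 5) + \delta(x + 5)}{30}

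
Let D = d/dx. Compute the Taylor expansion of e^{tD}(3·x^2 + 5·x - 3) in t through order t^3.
3 t^{2} + t \left(6 x + 5\right) + 3 x^{2} + 5 x - 3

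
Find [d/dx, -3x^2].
- 6 x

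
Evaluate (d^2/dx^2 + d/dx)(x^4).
4 x^{2} \left(x + 3\right)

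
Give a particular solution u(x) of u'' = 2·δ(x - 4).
|x - 4|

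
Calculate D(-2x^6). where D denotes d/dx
- 12 x^{5}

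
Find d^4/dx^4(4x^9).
12096 x^{5}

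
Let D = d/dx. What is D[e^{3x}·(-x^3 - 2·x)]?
\left(- 3 x^{2} + 3 x \left(- x^{2} - 2\right) - 2\right) e^{3 x}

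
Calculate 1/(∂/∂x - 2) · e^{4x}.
\frac{e^{4 x}}{2}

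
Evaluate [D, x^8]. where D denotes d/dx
8 x^{7}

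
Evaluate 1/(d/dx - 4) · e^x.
- \frac{e^{x}}{3}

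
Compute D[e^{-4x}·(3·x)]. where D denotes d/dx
3 \left(1 - 4 x\right) e^{- 4 x}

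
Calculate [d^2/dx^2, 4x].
8\frac{d}{dx}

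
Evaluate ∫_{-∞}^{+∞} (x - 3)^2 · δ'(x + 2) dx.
10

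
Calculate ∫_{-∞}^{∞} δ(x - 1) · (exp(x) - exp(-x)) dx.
2 \sinh{\left(1 \right)}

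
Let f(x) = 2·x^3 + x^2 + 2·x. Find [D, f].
6 x^{2} + 2 x + 2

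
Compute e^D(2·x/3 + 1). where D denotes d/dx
\frac{2 x}{3} + \frac{5}{3}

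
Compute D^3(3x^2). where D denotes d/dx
0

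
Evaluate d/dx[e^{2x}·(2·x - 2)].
\left(4 x - 2\right) e^{2 x}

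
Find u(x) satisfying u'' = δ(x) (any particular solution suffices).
\frac{|x|}{2}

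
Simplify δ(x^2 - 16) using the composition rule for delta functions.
\frac{\delta(x - 4) + \delta(x + 4)}{8}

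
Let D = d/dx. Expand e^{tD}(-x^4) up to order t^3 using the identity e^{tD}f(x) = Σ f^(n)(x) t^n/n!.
x \left(- 4 t^{3} - 6 t^{2} x - 4 t x^{2} - x^{3}\right)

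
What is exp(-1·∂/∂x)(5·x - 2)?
5 x - 7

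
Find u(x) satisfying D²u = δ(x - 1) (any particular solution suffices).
\frac{|x - 1|}{2}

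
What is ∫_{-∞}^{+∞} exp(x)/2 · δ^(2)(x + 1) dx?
\frac{1}{2 e}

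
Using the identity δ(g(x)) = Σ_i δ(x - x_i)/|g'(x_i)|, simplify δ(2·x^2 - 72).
\frac{\delta(x - 6) + \delta(x + 6)}{24}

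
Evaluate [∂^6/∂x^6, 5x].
30\frac{d^{5}}{dx^{5}}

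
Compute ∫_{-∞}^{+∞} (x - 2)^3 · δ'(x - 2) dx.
0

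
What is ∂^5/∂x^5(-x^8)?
- 6720 x^{3}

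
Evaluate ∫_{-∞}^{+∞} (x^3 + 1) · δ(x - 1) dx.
2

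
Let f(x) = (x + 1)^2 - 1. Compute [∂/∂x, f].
2 x + 2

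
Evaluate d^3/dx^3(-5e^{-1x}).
5 e^{- x}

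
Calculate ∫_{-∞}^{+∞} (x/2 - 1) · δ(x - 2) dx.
0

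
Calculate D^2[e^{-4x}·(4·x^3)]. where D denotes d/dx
8 x \left(8 x^{2} - 12 x + 3\right) e^{- 4 x}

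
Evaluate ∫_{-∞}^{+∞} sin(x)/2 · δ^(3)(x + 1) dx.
\frac{\cos{\left(1 \right)}}{2}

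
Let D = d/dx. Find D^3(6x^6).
720 x^{3}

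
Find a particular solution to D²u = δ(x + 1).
\frac{|x + 1|}{2}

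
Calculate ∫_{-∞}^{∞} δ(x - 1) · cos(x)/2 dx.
\frac{\cos{\left(1 \right)}}{2}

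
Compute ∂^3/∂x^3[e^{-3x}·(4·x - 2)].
54 \left(3 - 2 x\right) e^{- 3 x}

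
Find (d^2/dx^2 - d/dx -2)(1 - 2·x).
4 x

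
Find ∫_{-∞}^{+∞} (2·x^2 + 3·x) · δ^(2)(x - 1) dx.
4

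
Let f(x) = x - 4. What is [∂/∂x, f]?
1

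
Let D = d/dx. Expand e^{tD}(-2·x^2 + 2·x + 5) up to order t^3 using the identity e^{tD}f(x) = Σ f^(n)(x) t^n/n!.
- 2 t^{2} - 2 t \left(2 x - 1\right) - 2 x^{2} + 2 x + 5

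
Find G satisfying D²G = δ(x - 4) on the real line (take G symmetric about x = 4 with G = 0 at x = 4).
\frac{|x - 4|}{2}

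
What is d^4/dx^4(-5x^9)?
- 15120 x^{5}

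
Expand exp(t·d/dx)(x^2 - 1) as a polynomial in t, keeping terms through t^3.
t^{2} + 2 t x + x^{2} - 1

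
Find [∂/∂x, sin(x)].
\cos{\left(x \right)}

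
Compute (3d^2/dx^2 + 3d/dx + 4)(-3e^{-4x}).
- 120 e^{- 4 x}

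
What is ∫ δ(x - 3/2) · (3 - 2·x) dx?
0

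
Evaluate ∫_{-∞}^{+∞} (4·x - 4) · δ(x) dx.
-4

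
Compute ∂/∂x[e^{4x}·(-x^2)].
2 x \left(- 2 x - 1\right) e^{4 x}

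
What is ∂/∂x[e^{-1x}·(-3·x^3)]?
3 x^{2} \left(x - 3\right) e^{- x}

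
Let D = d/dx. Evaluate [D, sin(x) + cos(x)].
- \sin{\left(x \right)} + \cos{\left(x \right)}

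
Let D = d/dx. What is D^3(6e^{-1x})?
- 6 e^{- x}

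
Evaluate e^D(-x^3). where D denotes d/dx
- x^{3} - 3 x^{2} - 3 x - 1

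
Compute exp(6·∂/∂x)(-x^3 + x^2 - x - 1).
- x^{3} - 17 x^{2} - 97 x - 187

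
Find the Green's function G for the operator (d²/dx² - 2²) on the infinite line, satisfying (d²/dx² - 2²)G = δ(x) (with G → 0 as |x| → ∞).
-\frac{e^{-2|x|}}{4}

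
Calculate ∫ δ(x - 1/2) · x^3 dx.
\frac{1}{8}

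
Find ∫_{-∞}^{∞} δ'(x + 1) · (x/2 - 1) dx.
- \frac{1}{2}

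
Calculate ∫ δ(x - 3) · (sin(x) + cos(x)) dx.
\cos{\left(3 \right)} + \sin{\left(3 \right)}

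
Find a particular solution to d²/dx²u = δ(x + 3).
\frac{|x + 3|}{2}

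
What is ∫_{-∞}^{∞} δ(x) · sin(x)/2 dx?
0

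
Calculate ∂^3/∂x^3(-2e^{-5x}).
250 e^{- 5 x}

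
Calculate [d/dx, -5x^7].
- 35 x^{6}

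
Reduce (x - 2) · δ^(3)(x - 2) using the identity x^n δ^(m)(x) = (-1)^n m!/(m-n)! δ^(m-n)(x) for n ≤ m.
-3\delta^{(2)}(x - 2)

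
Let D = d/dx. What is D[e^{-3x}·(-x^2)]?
x \left(3 x - 2\right) e^{- 3 x}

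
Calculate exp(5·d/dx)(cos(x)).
\cos{\left(x + 5 \right)}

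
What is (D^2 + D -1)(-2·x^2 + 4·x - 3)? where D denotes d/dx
2 x^{2} - 8 x + 3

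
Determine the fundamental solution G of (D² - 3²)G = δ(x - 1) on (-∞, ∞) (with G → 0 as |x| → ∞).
-\frac{e^{-3|x - 1|}}{6}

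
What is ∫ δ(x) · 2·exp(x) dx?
2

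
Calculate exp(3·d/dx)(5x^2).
5 x^{2} + 30 x + 45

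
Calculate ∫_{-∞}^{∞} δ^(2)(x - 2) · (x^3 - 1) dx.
12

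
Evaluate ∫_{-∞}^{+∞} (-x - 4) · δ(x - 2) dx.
-6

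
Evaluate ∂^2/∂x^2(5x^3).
30 x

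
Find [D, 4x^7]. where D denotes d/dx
28 x^{6}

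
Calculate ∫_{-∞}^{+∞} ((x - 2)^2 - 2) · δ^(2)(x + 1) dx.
2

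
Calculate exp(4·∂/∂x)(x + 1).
x + 5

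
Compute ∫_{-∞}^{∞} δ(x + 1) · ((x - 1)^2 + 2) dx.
6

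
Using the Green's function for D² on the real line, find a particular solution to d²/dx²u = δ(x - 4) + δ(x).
\frac{|x - 4|}{2} + \frac{|x|}{2}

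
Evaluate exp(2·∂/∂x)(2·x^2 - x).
2 x^{2} + 7 x + 6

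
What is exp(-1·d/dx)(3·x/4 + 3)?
\frac{3 x}{4} + \frac{9}{4}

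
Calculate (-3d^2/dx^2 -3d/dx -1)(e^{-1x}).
- e^{- x}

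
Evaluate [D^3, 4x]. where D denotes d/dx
12D^{2}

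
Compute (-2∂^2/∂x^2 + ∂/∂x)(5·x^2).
10 x - 20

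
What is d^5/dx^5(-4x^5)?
-480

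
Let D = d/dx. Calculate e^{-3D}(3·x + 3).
3 x - 6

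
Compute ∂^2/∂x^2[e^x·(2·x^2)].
2 \left(x^{2} + 4 x + 2\right) e^{x}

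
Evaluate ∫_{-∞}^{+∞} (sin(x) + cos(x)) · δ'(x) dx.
-1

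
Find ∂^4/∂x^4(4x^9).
12096 x^{5}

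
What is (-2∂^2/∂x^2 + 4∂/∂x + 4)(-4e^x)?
- 24 e^{x}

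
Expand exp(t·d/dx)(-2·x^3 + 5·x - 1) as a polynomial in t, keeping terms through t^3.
- 2 t^{3} - 6 t^{2} x - t \left(6 x^{2} - 5\right) - 2 x^{3} + 5 x - 1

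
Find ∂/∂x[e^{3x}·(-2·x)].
\left(- 6 x - 2\right) e^{3 x}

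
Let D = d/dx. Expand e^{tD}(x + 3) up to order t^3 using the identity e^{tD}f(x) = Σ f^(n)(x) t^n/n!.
t + x + 3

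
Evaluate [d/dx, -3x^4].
- 12 x^{3}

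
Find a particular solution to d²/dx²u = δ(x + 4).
\frac{|x + 4|}{2}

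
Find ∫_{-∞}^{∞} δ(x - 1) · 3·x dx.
3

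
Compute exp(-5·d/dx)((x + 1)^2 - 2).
x^{2} - 8 x + 14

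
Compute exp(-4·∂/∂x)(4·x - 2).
4 x - 18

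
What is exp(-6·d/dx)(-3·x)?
18 - 3 x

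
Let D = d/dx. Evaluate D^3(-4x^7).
- 840 x^{4}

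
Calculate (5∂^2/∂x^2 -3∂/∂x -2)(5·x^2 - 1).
- 10 x^{2} - 30 x + 52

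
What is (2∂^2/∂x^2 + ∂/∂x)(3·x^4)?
12 x^{2} \left(x + 6\right)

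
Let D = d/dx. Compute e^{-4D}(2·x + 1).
2 x - 7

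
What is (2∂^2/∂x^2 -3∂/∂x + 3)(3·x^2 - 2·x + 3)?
9 x^{2} - 24 x + 27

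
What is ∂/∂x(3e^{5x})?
15 e^{5 x}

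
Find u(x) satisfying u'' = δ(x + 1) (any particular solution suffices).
\frac{|x + 1|}{2}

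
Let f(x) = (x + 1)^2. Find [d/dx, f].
2 x + 2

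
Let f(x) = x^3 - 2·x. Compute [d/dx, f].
3 x^{2} - 2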